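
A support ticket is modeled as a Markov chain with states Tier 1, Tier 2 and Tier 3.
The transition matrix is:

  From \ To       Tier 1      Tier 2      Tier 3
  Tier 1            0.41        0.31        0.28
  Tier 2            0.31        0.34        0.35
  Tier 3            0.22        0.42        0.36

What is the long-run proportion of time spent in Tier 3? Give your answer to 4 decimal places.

Let the stationary distribution be π with π = πP and π_1 + π_2 + π_3 = 1.
π_1 = 0.41·π_1 + 0.31·π_2 + 0.22·π_3
π_2 = 0.31·π_1 + 0.34·π_2 + 0.42·π_3
Solving with the normalization constraint gives π = (0.3113, 0.3572, 0.3315).
So the stationary probability of Tier 3 is 0.3315.

0.3315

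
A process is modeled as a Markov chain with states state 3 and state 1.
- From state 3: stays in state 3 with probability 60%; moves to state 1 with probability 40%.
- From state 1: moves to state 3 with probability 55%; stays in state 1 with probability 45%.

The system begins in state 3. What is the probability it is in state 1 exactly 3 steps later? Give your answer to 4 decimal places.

Propagate the distribution vector 3 steps from state 3.
After 0 steps: (1.0000, 0.0000)
After 1 step: (0.6000, 0.4000)
After 2 steps: (0.5800, 0.4200)
After 3 steps: (0.5790, 0.4210)
P(in state 1 after 3 steps) = 0.4210

0.4210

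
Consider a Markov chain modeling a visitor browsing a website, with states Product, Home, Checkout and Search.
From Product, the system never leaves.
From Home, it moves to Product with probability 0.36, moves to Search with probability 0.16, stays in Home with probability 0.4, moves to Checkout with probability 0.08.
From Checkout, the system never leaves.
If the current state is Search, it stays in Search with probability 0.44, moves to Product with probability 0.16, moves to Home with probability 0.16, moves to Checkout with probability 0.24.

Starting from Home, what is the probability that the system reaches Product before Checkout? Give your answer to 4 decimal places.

0.7320

Let h(s) be the probability of absorption at Product starting from transient state s. Then h(Product) = 1 and h(Checkout) = 0. By first-step analysis:
h(Home) = 0.36·1 + 0.4·h(Home) + 0.08·0 + 0.16·h(Search)
h(Search) = 0.16·1 + 0.16·h(Home) + 0.24·0 + 0.44·h(Search)
Solving: h(Home) = 0.7320, h(Search) = 0.4948.
Starting from Home, the probability is 0.7320.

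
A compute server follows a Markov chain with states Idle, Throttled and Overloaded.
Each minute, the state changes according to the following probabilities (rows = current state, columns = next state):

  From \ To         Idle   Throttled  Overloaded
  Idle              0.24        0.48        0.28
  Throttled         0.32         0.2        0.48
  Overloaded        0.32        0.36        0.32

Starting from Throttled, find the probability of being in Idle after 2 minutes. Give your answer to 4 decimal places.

0.2944

Sum over the intermediate state after 1 minute:
P = P(Throttled→Idle)·P(Idle→Idle) + P(Throttled→Throttled)·P(Throttled→Idle) + P(Throttled→Overloaded)·P(Overloaded→Idle)
  = 0.32×0.24 + 0.2×0.32 + 0.48×0.32
  = 0.0768 + 0.0640 + 0.1536 = 0.2944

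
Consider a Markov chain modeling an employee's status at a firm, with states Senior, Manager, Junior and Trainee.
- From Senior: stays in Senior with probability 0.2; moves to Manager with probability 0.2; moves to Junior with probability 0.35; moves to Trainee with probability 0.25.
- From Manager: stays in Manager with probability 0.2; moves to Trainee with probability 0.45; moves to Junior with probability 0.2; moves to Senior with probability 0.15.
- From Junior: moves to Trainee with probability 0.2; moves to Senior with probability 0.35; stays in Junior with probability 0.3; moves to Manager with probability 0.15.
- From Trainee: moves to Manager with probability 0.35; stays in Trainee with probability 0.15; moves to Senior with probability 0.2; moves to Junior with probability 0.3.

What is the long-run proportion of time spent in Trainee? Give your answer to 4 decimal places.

Let the stationary distribution be π with π = πP and π_1 + π_2 + π_3 + π_4 = 1.
π_1 = 0.2·π_1 + 0.15·π_2 + 0.35·π_3 + 0.2·π_4
π_2 = 0.2·π_1 + 0.2·π_2 + 0.15·π_3 + 0.35·π_4
π_3 = 0.35·π_1 + 0.2·π_2 + 0.3·π_3 + 0.3·π_4
Solving with the normalization constraint gives π = (0.2322, 0.2238, 0.2892, 0.2548).
So the stationary probability of Trainee is 0.2548.

0.2548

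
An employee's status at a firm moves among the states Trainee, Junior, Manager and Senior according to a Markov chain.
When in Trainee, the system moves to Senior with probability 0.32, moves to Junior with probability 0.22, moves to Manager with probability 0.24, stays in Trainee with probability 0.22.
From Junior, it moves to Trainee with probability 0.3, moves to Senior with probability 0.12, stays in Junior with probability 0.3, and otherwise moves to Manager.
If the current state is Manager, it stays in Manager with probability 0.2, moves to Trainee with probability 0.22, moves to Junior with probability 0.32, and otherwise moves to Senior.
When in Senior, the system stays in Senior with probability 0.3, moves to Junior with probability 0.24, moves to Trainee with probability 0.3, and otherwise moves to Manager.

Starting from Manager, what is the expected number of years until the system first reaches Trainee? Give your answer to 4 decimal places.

Let t(s) be the expected number of years to first reach Trainee from state s, with t(Trainee) = 0. Conditioning on the first year:
t(Junior) = 1 + 0.3·t(Junior) + 0.28·t(Manager) + 0.12·t(Senior)
t(Manager) = 1 + 0.32·t(Junior) + 0.2·t(Manager) + 0.26·t(Senior)
t(Senior) = 1 + 0.24·t(Junior) + 0.16·t(Manager) + 0.3·t(Senior)
Solving: t(Junior) = 3.5597, t(Manager) = 3.8185, t(Senior) = 3.5218.
Expected years from Manager to Trainee: 3.8185.

3.8185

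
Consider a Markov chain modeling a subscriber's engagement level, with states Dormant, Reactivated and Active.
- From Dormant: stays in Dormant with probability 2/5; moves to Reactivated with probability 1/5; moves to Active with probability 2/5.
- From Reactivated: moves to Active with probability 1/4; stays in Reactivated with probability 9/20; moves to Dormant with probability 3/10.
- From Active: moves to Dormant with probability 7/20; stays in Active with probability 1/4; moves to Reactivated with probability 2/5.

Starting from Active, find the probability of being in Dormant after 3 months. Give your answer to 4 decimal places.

Propagate the distribution vector 3 months from Active.
After 0 months: (0.0000, 0.0000, 1.0000)
After 1 month: (0.3500, 0.4000, 0.2500)
After 2 months: (0.3475, 0.3500, 0.3025)
After 3 months: (0.3499, 0.3480, 0.3021)
P(in Dormant after 3 months) = 0.3499

0.3499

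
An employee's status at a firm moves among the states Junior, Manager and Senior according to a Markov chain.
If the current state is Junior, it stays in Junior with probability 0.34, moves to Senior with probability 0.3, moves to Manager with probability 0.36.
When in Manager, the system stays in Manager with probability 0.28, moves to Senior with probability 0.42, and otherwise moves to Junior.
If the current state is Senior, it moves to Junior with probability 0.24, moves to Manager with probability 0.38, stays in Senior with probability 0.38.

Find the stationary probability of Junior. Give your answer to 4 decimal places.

0.2893

Let the stationary distribution be π with π = πP and π_1 + π_2 + π_3 = 1.
π_1 = 0.34·π_1 + 0.3·π_2 + 0.24·π_3
π_2 = 0.36·π_1 + 0.28·π_2 + 0.38·π_3
Solving with the normalization constraint gives π = (0.2893, 0.3402, 0.3705).
So the stationary probability of Junior is 0.2893.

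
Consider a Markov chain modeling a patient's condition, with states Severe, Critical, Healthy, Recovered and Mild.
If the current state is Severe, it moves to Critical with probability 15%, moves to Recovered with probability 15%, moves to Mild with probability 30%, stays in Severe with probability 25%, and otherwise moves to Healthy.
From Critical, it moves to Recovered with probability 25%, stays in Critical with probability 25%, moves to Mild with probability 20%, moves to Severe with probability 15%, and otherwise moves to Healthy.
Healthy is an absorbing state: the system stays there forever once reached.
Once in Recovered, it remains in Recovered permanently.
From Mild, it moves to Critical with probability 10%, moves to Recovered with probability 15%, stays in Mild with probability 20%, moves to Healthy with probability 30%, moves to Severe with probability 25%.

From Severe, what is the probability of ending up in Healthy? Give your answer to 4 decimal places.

0.5333

Let h(s) be the probability of absorption at Healthy starting from transient state s. Then h(Healthy) = 1 and h(Recovered) = 0. By first-step analysis:
h(Severe) = 0.25·h(Severe) + 0.15·h(Critical) + 0.15·1 + 0.15·0 + 0.3·h(Mild)
h(Critical) = 0.15·h(Severe) + 0.25·h(Critical) + 0.15·1 + 0.25·0 + 0.2·h(Mild)
h(Mild) = 0.25·h(Severe) + 0.1·h(Critical) + 0.3·1 + 0.15·0 + 0.2·h(Mild)
Solving: h(Severe) = 0.5333, h(Critical) = 0.4667, h(Mild) = 0.6000.
Starting from Severe, the probability is 0.5333.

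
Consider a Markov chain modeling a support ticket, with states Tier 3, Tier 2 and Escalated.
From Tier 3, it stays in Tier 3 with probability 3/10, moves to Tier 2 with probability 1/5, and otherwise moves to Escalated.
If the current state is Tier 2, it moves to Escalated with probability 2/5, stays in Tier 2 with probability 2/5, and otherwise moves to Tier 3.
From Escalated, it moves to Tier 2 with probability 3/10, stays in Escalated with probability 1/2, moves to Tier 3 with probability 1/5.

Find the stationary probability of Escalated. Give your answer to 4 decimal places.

0.4691

Let the stationary distribution be π with π = πP and π_1 + π_2 + π_3 = 1.
π_1 = 0.3·π_1 + 0.2·π_2 + 0.2·π_3
π_2 = 0.2·π_1 + 0.4·π_2 + 0.3·π_3
Solving with the normalization constraint gives π = (0.2222, 0.3086, 0.4691).
So the stationary probability of Escalated is 0.4691.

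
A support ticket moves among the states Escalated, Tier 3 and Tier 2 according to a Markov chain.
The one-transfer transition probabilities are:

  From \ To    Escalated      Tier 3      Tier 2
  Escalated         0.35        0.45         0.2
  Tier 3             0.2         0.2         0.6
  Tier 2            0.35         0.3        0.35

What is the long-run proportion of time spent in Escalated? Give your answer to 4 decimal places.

Let the stationary distribution be π with π = πP and π_1 + π_2 + π_3 = 1.
π_1 = 0.35·π_1 + 0.2·π_2 + 0.35·π_3
π_2 = 0.45·π_1 + 0.2·π_2 + 0.3·π_3
Solving with the normalization constraint gives π = (0.3029, 0.3140, 0.3831).
So the stationary probability of Escalated is 0.3029.

0.3029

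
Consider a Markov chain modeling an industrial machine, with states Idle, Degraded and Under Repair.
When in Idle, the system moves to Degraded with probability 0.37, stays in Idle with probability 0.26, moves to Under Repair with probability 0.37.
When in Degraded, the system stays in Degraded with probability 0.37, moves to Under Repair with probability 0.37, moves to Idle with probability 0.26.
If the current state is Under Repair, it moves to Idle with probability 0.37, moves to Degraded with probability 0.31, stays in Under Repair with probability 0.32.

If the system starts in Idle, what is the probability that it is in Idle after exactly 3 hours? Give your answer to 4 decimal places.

0.2987

Propagate the distribution vector 3 hours from Idle.
After 0 hours: (1.0000, 0.0000, 0.0000)
After 1 hour: (0.2600, 0.3700, 0.3700)
After 2 hours: (0.3007, 0.3478, 0.3515)
After 3 hours: (0.2987, 0.3489, 0.3524)
P(in Idle after 3 hours) = 0.2987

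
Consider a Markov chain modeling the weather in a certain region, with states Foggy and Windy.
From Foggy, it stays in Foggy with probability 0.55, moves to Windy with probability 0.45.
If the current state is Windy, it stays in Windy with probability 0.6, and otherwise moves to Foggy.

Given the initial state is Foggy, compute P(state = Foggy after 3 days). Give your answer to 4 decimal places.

Propagate the distribution vector 3 days from Foggy.
After 0 days: (1.0000, 0.0000)
After 1 day: (0.5500, 0.4500)
After 2 days: (0.4825, 0.5175)
After 3 days: (0.4724, 0.5276)
P(in Foggy after 3 days) = 0.4724

0.4724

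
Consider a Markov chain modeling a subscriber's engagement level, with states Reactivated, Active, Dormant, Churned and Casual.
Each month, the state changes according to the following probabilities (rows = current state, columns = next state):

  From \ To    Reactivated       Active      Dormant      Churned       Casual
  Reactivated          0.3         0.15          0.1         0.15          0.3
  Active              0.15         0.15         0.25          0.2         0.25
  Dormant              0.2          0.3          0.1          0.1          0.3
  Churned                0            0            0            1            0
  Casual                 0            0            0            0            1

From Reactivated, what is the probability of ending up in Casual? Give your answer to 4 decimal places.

0.6571

Let h(s) be the probability of absorption at Casual starting from transient state s. Then h(Casual) = 1 and h(Churned) = 0. By first-step analysis:
h(Reactivated) = 0.3·h(Reactivated) + 0.15·h(Active) + 0.1·h(Dormant) + 0.15·0 + 0.3·1
h(Active) = 0.15·h(Reactivated) + 0.15·h(Active) + 0.25·h(Dormant) + 0.2·0 + 0.25·1
h(Dormant) = 0.2·h(Reactivated) + 0.3·h(Active) + 0.1·h(Dormant) + 0.1·0 + 0.3·1
Solving: h(Reactivated) = 0.6571, h(Active) = 0.6110, h(Dormant) = 0.6830.
Starting from Reactivated, the probability is 0.6571.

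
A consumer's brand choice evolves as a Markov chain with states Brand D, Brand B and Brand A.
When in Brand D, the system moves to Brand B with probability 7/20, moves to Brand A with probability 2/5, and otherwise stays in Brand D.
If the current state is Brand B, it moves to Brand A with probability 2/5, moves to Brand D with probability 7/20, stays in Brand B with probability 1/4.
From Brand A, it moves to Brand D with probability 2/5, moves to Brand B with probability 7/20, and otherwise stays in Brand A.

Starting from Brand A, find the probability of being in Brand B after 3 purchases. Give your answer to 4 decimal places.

0.3185

Propagate the distribution vector 3 purchases from Brand A.
After 0 purchases: (0.0000, 0.0000, 1.0000)
After 1 purchase: (0.4000, 0.3500, 0.2500)
After 2 purchases: (0.3225, 0.3150, 0.3625)
After 3 purchases: (0.3359, 0.3185, 0.3456)
P(in Brand B after 3 purchases) = 0.3185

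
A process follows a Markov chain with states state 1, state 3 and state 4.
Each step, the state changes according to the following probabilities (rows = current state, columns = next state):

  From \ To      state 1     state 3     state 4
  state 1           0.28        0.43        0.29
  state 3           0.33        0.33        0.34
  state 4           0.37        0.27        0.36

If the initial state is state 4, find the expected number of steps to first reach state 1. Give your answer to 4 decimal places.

2.7893

Let t(s) be the expected number of steps to first reach state 1 from state s, with t(state 1) = 0. Conditioning on the first step:
t(state 3) = 1 + 0.33·t(state 3) + 0.34·t(state 4)
t(state 4) = 1 + 0.27·t(state 3) + 0.36·t(state 4)
Solving: t(state 3) = 2.9080, t(state 4) = 2.7893.
Expected steps from state 4 to state 1: 2.7893.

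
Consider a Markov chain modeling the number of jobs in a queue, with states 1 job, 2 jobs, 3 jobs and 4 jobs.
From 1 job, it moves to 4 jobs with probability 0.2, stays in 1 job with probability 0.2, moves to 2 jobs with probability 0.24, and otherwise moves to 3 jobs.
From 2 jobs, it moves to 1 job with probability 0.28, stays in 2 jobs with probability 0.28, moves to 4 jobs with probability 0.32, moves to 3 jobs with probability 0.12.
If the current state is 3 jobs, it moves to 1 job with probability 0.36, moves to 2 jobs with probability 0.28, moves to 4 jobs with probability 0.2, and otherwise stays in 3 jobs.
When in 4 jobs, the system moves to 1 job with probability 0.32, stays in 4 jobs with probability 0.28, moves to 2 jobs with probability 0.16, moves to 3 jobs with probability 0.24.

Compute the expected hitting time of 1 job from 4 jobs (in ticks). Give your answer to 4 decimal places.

3.1289

Let t(s) be the expected number of ticks to first reach 1 job from state s, with t(1 job) = 0. Conditioning on the first tick:
t(2 jobs) = 1 + 0.28·t(2 jobs) + 0.12·t(3 jobs) + 0.32·t(4 jobs)
t(3 jobs) = 1 + 0.28·t(2 jobs) + 0.16·t(3 jobs) + 0.2·t(4 jobs)
t(4 jobs) = 1 + 0.16·t(2 jobs) + 0.24·t(3 jobs) + 0.28·t(4 jobs)
Solving: t(2 jobs) = 3.2846, t(3 jobs) = 3.0303, t(4 jobs) = 3.1289.
Expected ticks from 4 jobs to 1 job: 3.1289.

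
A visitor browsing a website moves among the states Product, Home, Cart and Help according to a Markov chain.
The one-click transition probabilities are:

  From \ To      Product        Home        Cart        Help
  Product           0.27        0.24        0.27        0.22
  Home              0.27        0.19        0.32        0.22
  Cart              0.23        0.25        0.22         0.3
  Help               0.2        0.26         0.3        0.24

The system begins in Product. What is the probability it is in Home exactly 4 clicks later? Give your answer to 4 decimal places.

0.2359

Propagate the distribution vector 4 clicks from Product.
After 0 clicks: (1.0000, 0.0000, 0.0000, 0.0000)
After 1 click: (0.2700, 0.2400, 0.2700, 0.2200)
After 2 clicks: (0.2438, 0.2351, 0.2751, 0.2460)
After 3 clicks: (0.2418, 0.2359, 0.2754, 0.2469)
After 4 clicks: (0.2417, 0.2359, 0.2754, 0.2470)
P(in Home after 4 clicks) = 0.2359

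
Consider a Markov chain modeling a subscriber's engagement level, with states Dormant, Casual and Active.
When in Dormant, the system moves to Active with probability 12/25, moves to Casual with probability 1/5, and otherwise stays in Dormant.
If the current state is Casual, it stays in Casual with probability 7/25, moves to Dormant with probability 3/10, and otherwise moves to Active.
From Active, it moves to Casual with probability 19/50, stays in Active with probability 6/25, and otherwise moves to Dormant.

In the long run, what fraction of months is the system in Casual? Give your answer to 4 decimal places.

0.2904

Let the stationary distribution be π with π = πP and π_1 + π_2 + π_3 = 1.
π_1 = 0.32·π_1 + 0.3·π_2 + 0.38·π_3
π_2 = 0.2·π_1 + 0.28·π_2 + 0.38·π_3
Solving with the normalization constraint gives π = (0.3366, 0.2904, 0.3730).
So the stationary probability of Casual is 0.2904.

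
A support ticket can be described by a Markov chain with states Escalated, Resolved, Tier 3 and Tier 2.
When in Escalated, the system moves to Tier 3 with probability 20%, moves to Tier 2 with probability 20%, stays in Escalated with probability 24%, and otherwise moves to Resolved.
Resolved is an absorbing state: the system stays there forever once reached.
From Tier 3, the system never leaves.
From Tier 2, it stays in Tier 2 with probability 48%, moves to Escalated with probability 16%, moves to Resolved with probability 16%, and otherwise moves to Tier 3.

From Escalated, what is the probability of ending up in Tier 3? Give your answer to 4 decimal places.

Let h(s) be the probability of absorption at Tier 3 starting from transient state s. Then h(Tier 3) = 1 and h(Resolved) = 0. By first-step analysis:
h(Escalated) = 0.24·h(Escalated) + 0.36·0 + 0.2·1 + 0.2·h(Tier 2)
h(Tier 2) = 0.16·h(Escalated) + 0.16·0 + 0.2·1 + 0.48·h(Tier 2)
Solving: h(Escalated) = 0.3965, h(Tier 2) = 0.5066.
Starting from Escalated, the probability is 0.3965.

0.3965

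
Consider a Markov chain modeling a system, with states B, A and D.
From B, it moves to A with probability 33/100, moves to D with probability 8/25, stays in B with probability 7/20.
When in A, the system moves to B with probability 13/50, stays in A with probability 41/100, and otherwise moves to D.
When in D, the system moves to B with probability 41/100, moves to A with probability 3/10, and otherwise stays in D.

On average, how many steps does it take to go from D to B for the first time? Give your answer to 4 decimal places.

2.7821

Let t(s) be the expected number of steps to first reach B from state s, with t(B) = 0. Conditioning on the first step:
t(A) = 1 + 0.41·t(A) + 0.33·t(D)
t(D) = 1 + 0.3·t(A) + 0.29·t(D)
Solving: t(A) = 3.2510, t(D) = 2.7821.
Expected steps from D to B: 2.7821.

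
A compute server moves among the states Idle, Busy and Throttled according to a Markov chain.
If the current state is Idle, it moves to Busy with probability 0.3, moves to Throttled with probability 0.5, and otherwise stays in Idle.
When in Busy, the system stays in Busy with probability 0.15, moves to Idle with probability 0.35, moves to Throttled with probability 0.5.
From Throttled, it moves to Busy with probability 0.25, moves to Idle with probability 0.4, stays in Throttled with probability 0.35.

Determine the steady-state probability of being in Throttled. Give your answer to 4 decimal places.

Let the stationary distribution be π with π = πP and π_1 + π_2 + π_3 = 1.
π_1 = 0.2·π_1 + 0.35·π_2 + 0.4·π_3
π_2 = 0.3·π_1 + 0.15·π_2 + 0.25·π_3
Solving with the normalization constraint gives π = (0.3233, 0.2420, 0.4348).
So the stationary probability of Throttled is 0.4348.

0.4348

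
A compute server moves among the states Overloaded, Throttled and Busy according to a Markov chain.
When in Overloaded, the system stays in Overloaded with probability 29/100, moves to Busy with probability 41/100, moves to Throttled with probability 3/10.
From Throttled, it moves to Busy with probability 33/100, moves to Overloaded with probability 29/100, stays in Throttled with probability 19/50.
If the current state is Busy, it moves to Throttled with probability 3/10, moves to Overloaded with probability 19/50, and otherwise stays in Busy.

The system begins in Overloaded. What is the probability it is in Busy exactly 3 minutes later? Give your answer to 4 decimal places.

Propagate the distribution vector 3 minutes from Overloaded.
After 0 minutes: (1.0000, 0.0000, 0.0000)
After 1 minute: (0.2900, 0.3000, 0.4100)
After 2 minutes: (0.3269, 0.3240, 0.3491)
After 3 minutes: (0.3214, 0.3259, 0.3527)
P(in Busy after 3 minutes) = 0.3527

0.3527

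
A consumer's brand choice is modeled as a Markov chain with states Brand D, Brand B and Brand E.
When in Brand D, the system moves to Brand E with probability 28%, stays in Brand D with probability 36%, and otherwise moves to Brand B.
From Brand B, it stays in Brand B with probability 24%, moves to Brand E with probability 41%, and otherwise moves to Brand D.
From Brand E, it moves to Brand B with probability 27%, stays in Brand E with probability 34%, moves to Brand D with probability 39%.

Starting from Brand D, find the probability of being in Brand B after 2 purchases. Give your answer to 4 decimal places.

0.2916

Sum over the intermediate state after 1 purchase:
P = P(Brand D→Brand D)·P(Brand D→Brand B) + P(Brand D→Brand B)·P(Brand B→Brand B) + P(Brand D→Brand E)·P(Brand E→Brand B)
  = 0.36×0.36 + 0.36×0.24 + 0.28×0.27
  = 0.1296 + 0.0864 + 0.0756 = 0.2916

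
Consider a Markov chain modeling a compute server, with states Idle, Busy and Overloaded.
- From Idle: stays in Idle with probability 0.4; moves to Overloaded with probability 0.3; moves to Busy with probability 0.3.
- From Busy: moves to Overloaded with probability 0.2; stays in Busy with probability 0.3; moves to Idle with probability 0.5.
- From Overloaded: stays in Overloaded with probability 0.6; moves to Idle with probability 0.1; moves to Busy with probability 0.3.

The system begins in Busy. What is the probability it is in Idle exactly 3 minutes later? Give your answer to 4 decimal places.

Propagate the distribution vector 3 minutes from Busy.
After 0 minutes: (0.0000, 1.0000, 0.0000)
After 1 minute: (0.5000, 0.3000, 0.2000)
After 2 minutes: (0.3700, 0.3000, 0.3300)
After 3 minutes: (0.3310, 0.3000, 0.3690)
P(in Idle after 3 minutes) = 0.3310

0.3310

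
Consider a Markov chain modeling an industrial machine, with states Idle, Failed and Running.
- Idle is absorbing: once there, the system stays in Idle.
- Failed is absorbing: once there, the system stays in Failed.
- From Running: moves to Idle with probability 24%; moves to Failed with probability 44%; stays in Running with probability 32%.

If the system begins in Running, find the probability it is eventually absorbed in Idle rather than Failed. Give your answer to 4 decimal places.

0.3529

Let h(s) be the probability of absorption at Idle starting from transient state s. Then h(Idle) = 1 and h(Failed) = 0. By first-step analysis:
h(Running) = 0.24·1 + 0.44·0 + 0.32·h(Running)
Solving: h(Running) = 0.3529.
Starting from Running, the probability is 0.3529.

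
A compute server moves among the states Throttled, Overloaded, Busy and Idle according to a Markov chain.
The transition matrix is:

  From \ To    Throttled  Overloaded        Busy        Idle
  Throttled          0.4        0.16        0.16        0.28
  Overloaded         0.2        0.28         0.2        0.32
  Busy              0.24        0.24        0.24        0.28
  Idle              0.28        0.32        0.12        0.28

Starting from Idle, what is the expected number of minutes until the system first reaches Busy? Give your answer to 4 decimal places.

6.5460

Let t(s) be the expected number of minutes to first reach Busy from state s, with t(Busy) = 0. Conditioning on the first minute:
t(Throttled) = 1 + 0.4·t(Throttled) + 0.16·t(Overloaded) + 0.28·t(Idle)
t(Overloaded) = 1 + 0.2·t(Throttled) + 0.28·t(Overloaded) + 0.32·t(Idle)
t(Idle) = 1 + 0.28·t(Throttled) + 0.32·t(Overloaded) + 0.28·t(Idle)
Solving: t(Throttled) = 6.3370, t(Overloaded) = 6.0585, t(Idle) = 6.5460.
Expected minutes from Idle to Busy: 6.5460.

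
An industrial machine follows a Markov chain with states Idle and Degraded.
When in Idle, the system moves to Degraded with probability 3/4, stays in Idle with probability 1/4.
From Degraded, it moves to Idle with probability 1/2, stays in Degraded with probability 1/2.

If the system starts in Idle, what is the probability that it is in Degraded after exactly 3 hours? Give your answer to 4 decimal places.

Propagate the distribution vector 3 hours from Idle.
After 0 hours: (1.0000, 0.0000)
After 1 hour: (0.2500, 0.7500)
After 2 hours: (0.4375, 0.5625)
After 3 hours: (0.3906, 0.6094)
P(in Degraded after 3 hours) = 0.6094

0.6094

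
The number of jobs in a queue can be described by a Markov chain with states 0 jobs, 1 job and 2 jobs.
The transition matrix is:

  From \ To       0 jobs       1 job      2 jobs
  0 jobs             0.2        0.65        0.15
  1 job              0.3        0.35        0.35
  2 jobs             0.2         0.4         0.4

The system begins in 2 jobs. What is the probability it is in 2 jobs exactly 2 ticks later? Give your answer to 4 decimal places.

0.3300

Sum over the intermediate state after 1 tick:
P = P(2 jobs→0 jobs)·P(0 jobs→2 jobs) + P(2 jobs→1 job)·P(1 job→2 jobs) + P(2 jobs→2 jobs)·P(2 jobs→2 jobs)
  = 0.2×0.15 + 0.4×0.35 + 0.4×0.4
  = 0.0300 + 0.1400 + 0.1600 = 0.3300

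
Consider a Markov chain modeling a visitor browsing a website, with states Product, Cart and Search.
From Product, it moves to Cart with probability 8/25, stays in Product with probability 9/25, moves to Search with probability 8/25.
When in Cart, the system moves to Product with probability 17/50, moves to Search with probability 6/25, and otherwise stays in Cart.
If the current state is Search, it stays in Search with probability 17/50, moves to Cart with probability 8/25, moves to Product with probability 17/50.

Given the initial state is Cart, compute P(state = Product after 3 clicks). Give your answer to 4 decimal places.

0.3469

Propagate the distribution vector 3 clicks from Cart.
After 0 clicks: (0.0000, 1.0000, 0.0000)
After 1 click: (0.3400, 0.4200, 0.2400)
After 2 clicks: (0.3468, 0.3620, 0.2912)
After 3 clicks: (0.3469, 0.3562, 0.2969)
P(in Product after 3 clicks) = 0.3469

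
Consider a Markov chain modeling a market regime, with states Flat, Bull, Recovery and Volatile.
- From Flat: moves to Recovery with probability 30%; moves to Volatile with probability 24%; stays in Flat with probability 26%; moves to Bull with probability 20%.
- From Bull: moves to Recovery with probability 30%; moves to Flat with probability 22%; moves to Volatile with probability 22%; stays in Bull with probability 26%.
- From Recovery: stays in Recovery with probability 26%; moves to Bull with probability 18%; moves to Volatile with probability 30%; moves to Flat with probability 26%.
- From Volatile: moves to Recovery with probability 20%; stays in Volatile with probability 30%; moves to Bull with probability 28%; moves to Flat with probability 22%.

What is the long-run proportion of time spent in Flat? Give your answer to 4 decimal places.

0.2401

Let the stationary distribution be π with π = πP and π_1 + π_2 + π_3 + π_4 = 1.
π_1 = 0.26·π_1 + 0.22·π_2 + 0.26·π_3 + 0.22·π_4
π_2 = 0.2·π_1 + 0.26·π_2 + 0.18·π_3 + 0.28·π_4
π_3 = 0.3·π_1 + 0.3·π_2 + 0.26·π_3 + 0.2·π_4
Solving with the normalization constraint gives π = (0.2401, 0.2299, 0.2628, 0.2672).
So the stationary probability of Flat is 0.2401.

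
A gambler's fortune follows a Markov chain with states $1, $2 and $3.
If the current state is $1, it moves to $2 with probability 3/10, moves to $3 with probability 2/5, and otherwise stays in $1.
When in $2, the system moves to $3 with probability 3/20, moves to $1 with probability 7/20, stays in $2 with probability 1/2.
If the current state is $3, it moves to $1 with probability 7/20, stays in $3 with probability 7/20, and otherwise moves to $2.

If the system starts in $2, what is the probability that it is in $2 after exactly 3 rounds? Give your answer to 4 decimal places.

Propagate the distribution vector 3 rounds from $2.
After 0 rounds: (0.0000, 1.0000, 0.0000)
After 1 round: (0.3500, 0.5000, 0.1500)
After 2 rounds: (0.3325, 0.4000, 0.2675)
After 3 rounds: (0.3334, 0.3800, 0.2866)
P(in $2 after 3 rounds) = 0.3800

0.3800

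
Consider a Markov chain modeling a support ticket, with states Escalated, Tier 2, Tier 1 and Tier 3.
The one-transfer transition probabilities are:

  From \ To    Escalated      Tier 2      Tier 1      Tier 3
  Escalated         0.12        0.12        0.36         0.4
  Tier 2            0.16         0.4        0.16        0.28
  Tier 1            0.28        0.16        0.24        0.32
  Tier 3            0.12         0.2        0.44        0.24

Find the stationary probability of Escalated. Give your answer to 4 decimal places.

0.1774

Let the stationary distribution be π with π = πP and π_1 + π_2 + π_3 + π_4 = 1.
π_1 = 0.12·π_1 + 0.16·π_2 + 0.28·π_3 + 0.12·π_4
π_2 = 0.12·π_1 + 0.4·π_2 + 0.16·π_3 + 0.2·π_4
π_3 = 0.36·π_1 + 0.16·π_2 + 0.24·π_3 + 0.44·π_4
Solving with the normalization constraint gives π = (0.1774, 0.2171, 0.3042, 0.3014).
So the stationary probability of Escalated is 0.1774.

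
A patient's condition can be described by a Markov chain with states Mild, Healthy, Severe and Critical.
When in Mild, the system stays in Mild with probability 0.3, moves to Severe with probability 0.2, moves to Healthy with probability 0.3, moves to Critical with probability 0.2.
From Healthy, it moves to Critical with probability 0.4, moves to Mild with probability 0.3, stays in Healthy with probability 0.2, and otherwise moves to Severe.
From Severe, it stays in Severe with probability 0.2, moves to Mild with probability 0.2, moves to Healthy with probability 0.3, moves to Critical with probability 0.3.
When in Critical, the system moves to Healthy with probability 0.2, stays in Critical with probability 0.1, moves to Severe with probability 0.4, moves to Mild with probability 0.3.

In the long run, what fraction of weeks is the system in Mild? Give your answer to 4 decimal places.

Let the stationary distribution be π with π = πP and π_1 + π_2 + π_3 + π_4 = 1.
π_1 = 0.3·π_1 + 0.3·π_2 + 0.2·π_3 + 0.3·π_4
π_2 = 0.3·π_1 + 0.2·π_2 + 0.3·π_3 + 0.2·π_4
π_3 = 0.2·π_1 + 0.1·π_2 + 0.2·π_3 + 0.4·π_4
Solving with the normalization constraint gives π = (0.2775, 0.2502, 0.2245, 0.2477).
So the stationary probability of Mild is 0.2775.

0.2775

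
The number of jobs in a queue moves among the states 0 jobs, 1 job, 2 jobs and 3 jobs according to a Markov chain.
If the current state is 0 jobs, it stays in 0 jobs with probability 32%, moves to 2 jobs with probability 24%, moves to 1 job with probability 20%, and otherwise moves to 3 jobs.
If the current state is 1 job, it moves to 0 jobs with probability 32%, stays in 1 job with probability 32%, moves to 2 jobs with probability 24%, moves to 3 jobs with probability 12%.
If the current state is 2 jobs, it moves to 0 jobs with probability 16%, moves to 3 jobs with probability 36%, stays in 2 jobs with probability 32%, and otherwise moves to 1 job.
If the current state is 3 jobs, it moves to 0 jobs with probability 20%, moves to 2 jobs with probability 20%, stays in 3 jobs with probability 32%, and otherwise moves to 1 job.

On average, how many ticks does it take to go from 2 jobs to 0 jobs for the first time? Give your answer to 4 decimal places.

4.7878

Let t(s) be the expected number of ticks to first reach 0 jobs from state s, with t(0 jobs) = 0. Conditioning on the first tick:
t(1 job) = 1 + 0.32·t(1 job) + 0.24·t(2 jobs) + 0.12·t(3 jobs)
t(2 jobs) = 1 + 0.16·t(1 job) + 0.32·t(2 jobs) + 0.36·t(3 jobs)
t(3 jobs) = 1 + 0.28·t(1 job) + 0.2·t(2 jobs) + 0.32·t(3 jobs)
Solving: t(1 job) = 3.9559, t(2 jobs) = 4.7878, t(3 jobs) = 4.5076.
Expected ticks from 2 jobs to 0 jobs: 4.7878.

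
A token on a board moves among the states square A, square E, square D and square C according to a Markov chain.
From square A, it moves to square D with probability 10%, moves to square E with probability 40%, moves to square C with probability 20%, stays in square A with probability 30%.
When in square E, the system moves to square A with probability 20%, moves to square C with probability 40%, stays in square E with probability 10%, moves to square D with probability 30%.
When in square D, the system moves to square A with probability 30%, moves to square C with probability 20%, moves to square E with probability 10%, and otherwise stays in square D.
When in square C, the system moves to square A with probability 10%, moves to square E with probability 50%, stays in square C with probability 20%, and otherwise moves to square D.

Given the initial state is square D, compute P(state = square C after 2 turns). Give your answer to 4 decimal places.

0.2200

Propagate the distribution vector 2 turns from square D.
After 0 turns: (0.0000, 0.0000, 1.0000, 0.0000)
After 1 turn: (0.3000, 0.1000, 0.4000, 0.2000)
After 2 turns: (0.2500, 0.2700, 0.2600, 0.2200)
P(in square C after 2 turns) = 0.2200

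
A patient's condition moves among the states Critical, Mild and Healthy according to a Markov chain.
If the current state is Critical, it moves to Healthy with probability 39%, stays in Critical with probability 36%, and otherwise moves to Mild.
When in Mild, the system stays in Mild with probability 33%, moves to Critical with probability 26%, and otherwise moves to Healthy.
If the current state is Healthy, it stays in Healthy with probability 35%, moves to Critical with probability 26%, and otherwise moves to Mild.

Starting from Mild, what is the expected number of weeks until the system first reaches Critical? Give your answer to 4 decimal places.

3.8462

Let t(s) be the expected number of weeks to first reach Critical from state s, with t(Critical) = 0. Conditioning on the first week:
t(Mild) = 1 + 0.33·t(Mild) + 0.41·t(Healthy)
t(Healthy) = 1 + 0.39·t(Mild) + 0.35·t(Healthy)
Solving: t(Mild) = 3.8462, t(Healthy) = 3.8462.
Expected weeks from Mild to Critical: 3.8462.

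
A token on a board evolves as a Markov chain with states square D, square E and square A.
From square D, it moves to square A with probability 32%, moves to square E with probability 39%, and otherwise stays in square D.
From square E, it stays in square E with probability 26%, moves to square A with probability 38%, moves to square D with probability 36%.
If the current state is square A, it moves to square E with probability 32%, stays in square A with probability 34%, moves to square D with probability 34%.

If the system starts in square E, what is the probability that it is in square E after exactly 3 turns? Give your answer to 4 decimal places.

0.3231

Propagate the distribution vector 3 turns from square E.
After 0 turns: (0.0000, 1.0000, 0.0000)
After 1 turn: (0.3600, 0.2600, 0.3800)
After 2 turns: (0.3272, 0.3296, 0.3432)
After 3 turns: (0.3302, 0.3231, 0.3466)
P(in square E after 3 turns) = 0.3231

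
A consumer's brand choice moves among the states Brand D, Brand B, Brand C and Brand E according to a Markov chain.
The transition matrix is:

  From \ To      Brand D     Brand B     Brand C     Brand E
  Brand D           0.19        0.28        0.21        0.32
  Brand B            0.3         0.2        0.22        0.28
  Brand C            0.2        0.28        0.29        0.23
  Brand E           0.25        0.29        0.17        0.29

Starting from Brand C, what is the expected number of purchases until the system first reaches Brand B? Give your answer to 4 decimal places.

3.5380

Let t(s) be the expected number of purchases to first reach Brand B from state s, with t(Brand B) = 0. Conditioning on the first purchase:
t(Brand D) = 1 + 0.19·t(Brand D) + 0.21·t(Brand C) + 0.32·t(Brand E)
t(Brand C) = 1 + 0.2·t(Brand D) + 0.29·t(Brand C) + 0.23·t(Brand E)
t(Brand E) = 1 + 0.25·t(Brand D) + 0.17·t(Brand C) + 0.29·t(Brand E)
Solving: t(Brand D) = 3.5346, t(Brand C) = 3.5380, t(Brand E) = 3.5001.
Expected purchases from Brand C to Brand B: 3.5380.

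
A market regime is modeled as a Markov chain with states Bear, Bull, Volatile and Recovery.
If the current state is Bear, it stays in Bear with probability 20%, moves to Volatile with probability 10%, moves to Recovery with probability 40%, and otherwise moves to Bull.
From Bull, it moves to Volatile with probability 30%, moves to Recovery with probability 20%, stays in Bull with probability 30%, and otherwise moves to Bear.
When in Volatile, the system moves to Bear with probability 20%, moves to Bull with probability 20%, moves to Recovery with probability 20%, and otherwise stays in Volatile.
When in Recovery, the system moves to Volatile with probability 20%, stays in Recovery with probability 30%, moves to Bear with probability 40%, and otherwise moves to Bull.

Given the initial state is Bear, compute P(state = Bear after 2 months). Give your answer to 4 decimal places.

0.2800

Propagate the distribution vector 2 months from Bear.
After 0 months: (1.0000, 0.0000, 0.0000, 0.0000)
After 1 month: (0.2000, 0.3000, 0.1000, 0.4000)
After 2 months: (0.2800, 0.2100, 0.2300, 0.2800)
P(in Bear after 2 months) = 0.2800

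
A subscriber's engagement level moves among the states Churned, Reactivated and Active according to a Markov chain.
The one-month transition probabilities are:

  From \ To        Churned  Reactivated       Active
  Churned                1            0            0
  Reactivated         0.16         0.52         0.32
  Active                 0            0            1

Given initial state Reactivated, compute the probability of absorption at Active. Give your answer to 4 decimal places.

0.6667

Let h(s) be the probability of absorption at Active starting from transient state s. Then h(Active) = 1 and h(Churned) = 0. By first-step analysis:
h(Reactivated) = 0.16·0 + 0.52·h(Reactivated) + 0.32·1
Solving: h(Reactivated) = 0.6667.
Starting from Reactivated, the probability is 0.6667.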